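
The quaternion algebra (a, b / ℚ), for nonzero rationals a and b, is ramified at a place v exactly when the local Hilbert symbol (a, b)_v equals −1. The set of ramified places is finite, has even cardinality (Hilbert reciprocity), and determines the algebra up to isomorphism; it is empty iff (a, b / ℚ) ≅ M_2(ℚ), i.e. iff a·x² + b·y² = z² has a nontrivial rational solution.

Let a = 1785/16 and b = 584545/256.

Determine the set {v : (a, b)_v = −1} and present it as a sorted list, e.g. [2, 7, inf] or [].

[5, 7]

Mod squares: a ≡ 1785, b ≡ 1105. Check v ∈ {∞, 2, 3, 5, 7, 13, 17, 23}.
v=7: a=7^1·(≡5), b=7^0·(≡6) mod 7; (5|7)=-1, (6|7)=-1; (−1)^{1·0·3}·(-1)^0·(-1)^1 = -1.
v=∞: 1785 > 0 and 1105 > 0  ⇒  (a,b)_∞ = +1.
v=5: a=5^1·(≡2), b=5^1·(≡4) mod 5; (2|5)=-1, (4|5)=+1; (−1)^{1·1·2}·(-1)^1·(+1)^1 = -1.
v=2: v_2(a)=-4, v_2(b)=-8; units ≡ 1, 1 (mod 8); ε·ε+αω+βω = 0·0+-4·0+-8·0 ≡ 0  ⇒  (a,b)_2 = +1.
v=23: a=23^0·(≡21), b=23^2·(≡8) mod 23; (21|23)=-1, (8|23)=+1; (−1)^{0·2·11}·(-1)^2·(+1)^0 = +1.
v=17: a=17^1·(≡14), b=17^1·(≡11) mod 17; (14|17)=-1, (11|17)=-1; (−1)^{1·1·8}·(-1)^1·(-1)^1 = +1.
v=13: a=13^0·(≡10), b=13^1·(≡7) mod 13; (10|13)=+1, (7|13)=-1; (−1)^{0·1·6}·(+1)^1·(-1)^0 = +1.
v=3: a=3^1·(≡1), b=3^0·(≡1) mod 3; (1|3)=+1, (1|3)=+1; (−1)^{1·0·1}·(+1)^0·(+1)^1 = +1.
|Ram(1785, 1105)| = 2, even; anisotropic at {5, 7}.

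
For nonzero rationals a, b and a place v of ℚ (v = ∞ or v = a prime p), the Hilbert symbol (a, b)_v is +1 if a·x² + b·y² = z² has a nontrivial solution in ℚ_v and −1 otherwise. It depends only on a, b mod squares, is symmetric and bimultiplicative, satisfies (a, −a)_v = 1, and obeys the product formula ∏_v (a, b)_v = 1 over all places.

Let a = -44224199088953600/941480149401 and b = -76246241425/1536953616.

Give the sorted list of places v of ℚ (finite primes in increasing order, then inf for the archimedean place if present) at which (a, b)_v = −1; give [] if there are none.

[2, 23, 31, inf]

Mod squares: a ≡ -41, b ≡ -29233. Check v ∈ {∞, 2, 3, 5, 11, 17, 19, 23, 31, 41}.
v=31: a=31^2·(≡13), b=31^1·(≡8) mod 31; (13|31)=-1, (8|31)=+1; (−1)^{2·1·15}·(-1)^1·(+1)^2 = -1.
v=17: a=17^2·(≡7), b=17^2·(≡5) mod 17; (7|17)=-1, (5|17)=-1; (−1)^{2·2·8}·(-1)^2·(-1)^2 = +1.
v=11: a=11^-6·(≡1), b=11^-4·(≡3) mod 11; (1|11)=+1, (3|11)=+1; (−1)^{-6·-4·5}·(+1)^-4·(+1)^-6 = +1.
v=19: a=19^2·(≡1), b=19^2·(≡14) mod 19; (1|19)=+1, (14|19)=-1; (−1)^{2·2·9}·(+1)^2·(-1)^2 = +1.
v=5: a=5^2·(≡1), b=5^2·(≡3) mod 5; (1|5)=+1, (3|5)=-1; (−1)^{2·2·2}·(+1)^2·(-1)^2 = +1.
v=2: v_2(a)=8, v_2(b)=-4; units ≡ 7, 7 (mod 8); ε·ε+αω+βω = 1·1+8·0+-4·0 ≡ 1  ⇒  (a,b)_2 = -1.
v=23: a=23^0·(≡17), b=23^1·(≡21) mod 23; (17|23)=-1, (21|23)=-1; (−1)^{0·1·11}·(-1)^1·(-1)^0 = -1.
v=∞: -41 < 0 and -29233 < 0  ⇒  (a,b)_∞ = -1.
v=3: a=3^-12·(≡1), b=3^-8·(≡2) mod 3; (1|3)=+1, (2|3)=-1; (−1)^{-12·-8·1}·(+1)^-8·(-1)^-12 = +1.
v=41: a=41^3·(≡21), b=41^1·(≡18) mod 41; (21|41)=+1, (18|41)=+1; (−1)^{3·1·20}·(+1)^1·(+1)^3 = +1.
Ram(-41, -29233) = {2, 23, 31, ∞}; no ℚ_2-point on the conic.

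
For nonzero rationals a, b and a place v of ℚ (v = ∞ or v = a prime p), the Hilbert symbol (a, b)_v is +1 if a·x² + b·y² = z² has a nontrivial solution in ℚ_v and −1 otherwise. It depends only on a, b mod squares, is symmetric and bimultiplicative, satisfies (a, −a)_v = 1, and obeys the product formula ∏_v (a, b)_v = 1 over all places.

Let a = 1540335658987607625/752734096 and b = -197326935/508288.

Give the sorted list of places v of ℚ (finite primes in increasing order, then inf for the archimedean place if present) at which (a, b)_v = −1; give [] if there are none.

Mod squares: a ≡ 2145, b ≡ -330. Check v ∈ {∞, 2, 3, 5, 11, 13, 19, 31}.
v=5: a=5^3·(≡1), b=5^1·(≡1) mod 5; (1|5)=+1, (1|5)=+1; (−1)^{3·1·2}·(+1)^1·(+1)^3 = +1.
v=31: a=31^4·(≡17), b=31^2·(≡24) mod 31; (17|31)=-1, (24|31)=-1; (−1)^{4·2·15}·(-1)^2·(-1)^4 = +1.
v=∞: 2145 > 0 and -330 < 0  ⇒  (a,b)_∞ = +1.
v=11: a=11^3·(≡8), b=11^-1·(≡1) mod 11; (8|11)=-1, (1|11)=+1; (−1)^{3·-1·5}·(-1)^-1·(+1)^3 = +1.
v=2: v_2(a)=-4, v_2(b)=-7; units ≡ 1, 3 (mod 8); ε·ε+αω+βω = 0·1+-4·1+-7·0 ≡ 0  ⇒  (a,b)_2 = +1.
v=19: a=19^-6·(≡7), b=19^-2·(≡8) mod 19; (7|19)=+1, (8|19)=-1; (−1)^{-6·-2·9}·(+1)^-2·(-1)^-6 = +1.
v=13: a=13^5·(≡4), b=13^2·(≡6) mod 13; (4|13)=+1, (6|13)=-1; (−1)^{5·2·6}·(+1)^2·(-1)^5 = -1.
v=3: a=3^3·(≡1), b=3^5·(≡1) mod 3; (1|3)=+1, (1|3)=+1; (−1)^{3·5·1}·(+1)^5·(+1)^3 = -1.
(2145, -330 / ℚ) ramifies at {3, 13}: a division algebra.

[3, 13]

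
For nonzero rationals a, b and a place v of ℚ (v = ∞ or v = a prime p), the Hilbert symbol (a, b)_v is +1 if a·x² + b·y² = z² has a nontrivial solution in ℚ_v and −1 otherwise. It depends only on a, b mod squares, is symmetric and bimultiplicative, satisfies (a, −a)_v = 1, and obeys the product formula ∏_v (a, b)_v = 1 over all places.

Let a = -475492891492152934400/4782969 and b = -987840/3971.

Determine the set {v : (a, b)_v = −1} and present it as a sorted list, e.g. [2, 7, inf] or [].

[2, 11, 13, inf]

Mod squares: a ≡ -26, b ≡ -385. Check v ∈ {∞, 2, 3, 5, 7, 11, 13, 19, 23}.
v=5: a=5^2·(≡1), b=5^1·(≡2) mod 5; (1|5)=+1, (2|5)=-1; (−1)^{2·1·2}·(+1)^1·(-1)^2 = +1.
v=19: a=19^0·(≡12), b=19^-2·(≡18) mod 19; (12|19)=-1, (18|19)=-1; (−1)^{0·-2·9}·(-1)^-2·(-1)^0 = +1.
v=13: a=13^1·(≡7), b=13^0·(≡5) mod 13; (7|13)=-1, (5|13)=-1; (−1)^{1·0·6}·(-1)^0·(-1)^1 = -1.
v=7: a=7^8·(≡4), b=7^3·(≡2) mod 7; (4|7)=+1, (2|7)=+1; (−1)^{8·3·3}·(+1)^3·(+1)^8 = +1.
v=23: a=23^2·(≡14), b=23^0·(≡16) mod 23; (14|23)=-1, (16|23)=+1; (−1)^{2·0·11}·(-1)^0·(+1)^2 = +1.
v=11: a=11^4·(≡8), b=11^-1·(≡9) mod 11; (8|11)=-1, (9|11)=+1; (−1)^{4·-1·5}·(-1)^-1·(+1)^4 = -1.
v=3: a=3^-14·(≡1), b=3^2·(≡2) mod 3; (1|3)=+1, (2|3)=-1; (−1)^{-14·2·1}·(+1)^2·(-1)^-14 = +1.
v=2: v_2(a)=15, v_2(b)=6; units ≡ 3, 7 (mod 8); ε·ε+αω+βω = 1·1+15·0+6·1 ≡ 1  ⇒  (a,b)_2 = -1.
v=∞: -26 < 0 and -385 < 0  ⇒  (a,b)_∞ = -1.
|Ram(-26, -385)| = 4, even; anisotropic at {2, 11, 13, ∞}.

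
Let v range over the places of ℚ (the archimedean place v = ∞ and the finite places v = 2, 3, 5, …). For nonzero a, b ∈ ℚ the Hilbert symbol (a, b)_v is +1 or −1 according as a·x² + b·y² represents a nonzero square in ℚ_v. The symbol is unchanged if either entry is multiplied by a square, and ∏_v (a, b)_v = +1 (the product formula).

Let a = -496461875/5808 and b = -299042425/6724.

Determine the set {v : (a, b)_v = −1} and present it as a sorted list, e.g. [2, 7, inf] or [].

Mod squares: a ≡ -48633, b ≡ -817. Check v ∈ {∞, 2, 3, 5, 7, 11, 13, 19, 29, 41, 43}.
v=41: a=41^0·(≡27), b=41^-2·(≡34) mod 41; (27|41)=-1, (34|41)=-1; (−1)^{0·-2·20}·(-1)^-2·(-1)^0 = +1.
v=43: a=43^1·(≡30), b=43^1·(≡35) mod 43; (30|43)=-1, (35|43)=+1; (−1)^{1·1·21}·(-1)^1·(+1)^1 = +1.
v=2: v_2(a)=-4, v_2(b)=-2; units ≡ 7, 7 (mod 8); ε·ε+αω+βω = 1·1+-4·0+-2·0 ≡ 1  ⇒  (a,b)_2 = -1.
v=19: a=19^0·(≡17), b=19^1·(≡13) mod 19; (17|19)=+1, (13|19)=-1; (−1)^{0·1·9}·(+1)^1·(-1)^0 = +1.
v=13: a=13^1·(≡1), b=13^0·(≡11) mod 13; (1|13)=+1, (11|13)=-1; (−1)^{1·0·6}·(+1)^0·(-1)^1 = -1.
v=3: a=3^-1·(≡1), b=3^0·(≡2) mod 3; (1|3)=+1, (2|3)=-1; (−1)^{-1·0·1}·(+1)^0·(-1)^-1 = -1.
v=5: a=5^4·(≡2), b=5^2·(≡2) mod 5; (2|5)=-1, (2|5)=-1; (−1)^{4·2·2}·(-1)^2·(-1)^4 = +1.
v=11: a=11^-2·(≡9), b=11^4·(≡8) mod 11; (9|11)=+1, (8|11)=-1; (−1)^{-2·4·5}·(+1)^4·(-1)^-2 = +1.
v=7: a=7^2·(≡6), b=7^0·(≡1) mod 7; (6|7)=-1, (1|7)=+1; (−1)^{2·0·3}·(-1)^0·(+1)^2 = +1.
v=∞: -48633 < 0 and -817 < 0  ⇒  (a,b)_∞ = -1.
v=29: a=29^1·(≡28), b=29^0·(≡20) mod 29; (28|29)=+1, (20|29)=+1; (−1)^{1·0·14}·(+1)^0·(+1)^1 = +1.
Ram(-48633, -817) = {2, 3, 13, ∞}; no ℚ_2-point on the conic.

[2, 3, 13, inf]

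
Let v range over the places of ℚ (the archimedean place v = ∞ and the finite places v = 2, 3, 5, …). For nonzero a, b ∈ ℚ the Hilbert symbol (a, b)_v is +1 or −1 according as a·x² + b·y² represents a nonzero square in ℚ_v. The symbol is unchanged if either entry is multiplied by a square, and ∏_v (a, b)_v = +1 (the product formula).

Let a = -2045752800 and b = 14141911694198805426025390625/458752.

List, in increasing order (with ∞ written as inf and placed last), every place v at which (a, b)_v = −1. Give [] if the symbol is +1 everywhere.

[3, 17, 29, 31]

(a, b) ≡ (-5114382, 911183) mod (ℚ^×)²; places V = {2, 3, 5, 7, 13, 17, 19, 29, 31, ∞}.
(a,b)_19: α=1, u≡14; β=5, v≡1 (mod 19); (14|19)=-1, (1|19)=+1; sign (−1)^1·-1^5·+1^1 = +1.
(a,b)_2: α=5, β=-16; u≡1, v≡7 (mod 8); ε(u)ε(v)=0·1, αω(v)=5·0, βω(u)=-16·0; sum ≡ 0  ⇒  +1.
(a,b)_13: α=1, u≡11; β=3, v≡6 (mod 13); (11|13)=-1, (6|13)=-1; sign (−1)^0·-1^3·-1^1 = +1.
(a,b)_29: α=1, u≡25; β=2, v≡18 (mod 29); (25|29)=+1, (18|29)=-1; sign (−1)^0·+1^2·-1^1 = -1.
(a,b)_3: α=1, u≡1; β=0, v≡2 (mod 3); (1|3)=+1, (2|3)=-1; sign (−1)^0·+1^0·-1^1 = -1.
(a,b)_5: α=2, u≡3; β=14, v≡3 (mod 5); (3|5)=-1, (3|5)=-1; sign (−1)^0·-1^14·-1^2 = +1.
(a,b)_31: α=0, u≡6; β=3, v≡16 (mod 31); (6|31)=-1, (16|31)=+1; sign (−1)^0·-1^3·+1^0 = -1.
(a,b)_7: α=1, u≡6; β=-1, v≡4 (mod 7); (6|7)=-1, (4|7)=+1; sign (−1)^1·-1^-1·+1^1 = +1.
(a,b)_17: α=1, u≡10; β=1, v≡9 (mod 17); (10|17)=-1, (9|17)=+1; sign (−1)^0·-1^1·+1^1 = -1.
(a,b)_∞: sgn(-5114382)=−, sgn(911183)=+, so +1.
(-5114382, 911183 / ℚ) ramifies at {3, 17, 29, 31}: a division algebra.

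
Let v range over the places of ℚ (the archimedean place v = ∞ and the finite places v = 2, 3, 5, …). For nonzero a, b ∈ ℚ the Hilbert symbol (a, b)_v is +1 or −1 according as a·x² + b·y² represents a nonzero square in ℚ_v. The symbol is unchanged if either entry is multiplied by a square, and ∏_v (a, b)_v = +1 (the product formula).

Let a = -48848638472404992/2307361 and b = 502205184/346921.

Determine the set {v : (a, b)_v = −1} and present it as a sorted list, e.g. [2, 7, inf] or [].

[17, 23]

Mod squares: a ≡ -5083, b ≡ 299. Check v ∈ {∞, 2, 3, 7, 13, 17, 19, 23, 31}.
v=13: a=13^3·(≡10), b=13^1·(≡10) mod 13; (10|13)=+1, (10|13)=+1; (−1)^{3·1·6}·(+1)^1·(+1)^3 = +1.
v=7: a=7^-4·(≡5), b=7^0·(≡5) mod 7; (5|7)=-1, (5|7)=-1; (−1)^{-4·0·3}·(-1)^0·(-1)^-4 = +1.
v=∞: -5083 < 0 and 299 > 0  ⇒  (a,b)_∞ = +1.
v=31: a=31^-2·(≡20), b=31^-2·(≡5) mod 31; (20|31)=+1, (5|31)=+1; (−1)^{-2·-2·15}·(+1)^-2·(+1)^-2 = +1.
v=17: a=17^1·(≡6), b=17^0·(≡12) mod 17; (6|17)=-1, (12|17)=-1; (−1)^{1·0·8}·(-1)^0·(-1)^1 = -1.
v=19: a=19^0·(≡6), b=19^-2·(≡10) mod 19; (6|19)=+1, (10|19)=-1; (−1)^{0·-2·9}·(+1)^-2·(-1)^0 = +1.
v=23: a=23^3·(≡6), b=23^1·(≡8) mod 23; (6|23)=+1, (8|23)=+1; (−1)^{3·1·11}·(+1)^1·(+1)^3 = -1.
v=2: v_2(a)=14, v_2(b)=8; units ≡ 5, 3 (mod 8); ε·ε+αω+βω = 0·1+14·1+8·1 ≡ 0  ⇒  (a,b)_2 = +1.
v=3: a=3^8·(≡2), b=3^8·(≡2) mod 3; (2|3)=-1, (2|3)=-1; (−1)^{8·8·1}·(-1)^8·(-1)^8 = +1.
Ram(-5083, 299) = {17, 23}; no ℚ_17-point on the conic.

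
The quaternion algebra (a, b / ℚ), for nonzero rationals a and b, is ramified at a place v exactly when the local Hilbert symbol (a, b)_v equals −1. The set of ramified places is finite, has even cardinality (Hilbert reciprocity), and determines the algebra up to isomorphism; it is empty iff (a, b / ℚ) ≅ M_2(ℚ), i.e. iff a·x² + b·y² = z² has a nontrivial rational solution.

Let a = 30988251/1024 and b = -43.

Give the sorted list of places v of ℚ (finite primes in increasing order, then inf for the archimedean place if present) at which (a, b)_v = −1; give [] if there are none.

Mod squares: a ≡ 382571, b ≡ -43. Check v ∈ {∞, 2, 3, 7, 31, 41, 43}.
v=2: v_2(a)=-10, v_2(b)=0; units ≡ 3, 5 (mod 8); ε·ε+αω+βω = 1·0+-10·1+0·1 ≡ 0  ⇒  (a,b)_2 = +1.
v=7: a=7^1·(≡1), b=7^0·(≡6) mod 7; (1|7)=+1, (6|7)=-1; (−1)^{1·0·3}·(+1)^0·(-1)^1 = -1.
v=3: a=3^4·(≡2), b=3^0·(≡2) mod 3; (2|3)=-1, (2|3)=-1; (−1)^{4·0·1}·(-1)^0·(-1)^4 = +1.
v=31: a=31^1·(≡26), b=31^0·(≡19) mod 31; (26|31)=-1, (19|31)=+1; (−1)^{1·0·15}·(-1)^0·(+1)^1 = +1.
v=41: a=41^1·(≡24), b=41^0·(≡39) mod 41; (24|41)=-1, (39|41)=+1; (−1)^{1·0·20}·(-1)^0·(+1)^1 = +1.
v=∞: 382571 > 0 and -43 < 0  ⇒  (a,b)_∞ = +1.
v=43: a=43^1·(≡19), b=43^1·(≡42) mod 43; (19|43)=-1, (42|43)=-1; (−1)^{1·1·21}·(-1)^1·(-1)^1 = -1.
|Ram(382571, -43)| = 2, even; anisotropic at {7, 43}.

[7, 43]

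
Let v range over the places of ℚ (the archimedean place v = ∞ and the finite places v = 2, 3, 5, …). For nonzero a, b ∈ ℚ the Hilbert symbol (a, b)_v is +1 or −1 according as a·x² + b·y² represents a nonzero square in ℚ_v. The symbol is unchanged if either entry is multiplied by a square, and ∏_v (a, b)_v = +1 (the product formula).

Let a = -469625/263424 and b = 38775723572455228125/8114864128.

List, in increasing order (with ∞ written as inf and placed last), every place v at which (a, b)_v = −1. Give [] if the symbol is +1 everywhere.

[2, 5, 7, 17]

Mod squares: a ≡ -1365, b ≡ 595. Check v ∈ {∞, 2, 3, 5, 7, 13, 17, 19, 47}.
v=19: a=19^0·(≡14), b=19^-2·(≡6) mod 19; (14|19)=-1, (6|19)=+1; (−1)^{0·-2·9}·(-1)^-2·(+1)^0 = +1.
v=3: a=3^-1·(≡1), b=3^4·(≡1) mod 3; (1|3)=+1, (1|3)=+1; (−1)^{-1·4·1}·(+1)^4·(+1)^-1 = +1.
v=17: a=17^2·(≡14), b=17^7·(≡1) mod 17; (14|17)=-1, (1|17)=+1; (−1)^{2·7·8}·(-1)^7·(+1)^2 = -1.
v=2: v_2(a)=-8, v_2(b)=-16; units ≡ 3, 3 (mod 8); ε·ε+αω+βω = 1·1+-8·1+-16·1 ≡ 1  ⇒  (a,b)_2 = -1.
v=∞: -1365 < 0 and 595 > 0  ⇒  (a,b)_∞ = +1.
v=7: a=7^-3·(≡1), b=7^-3·(≡4) mod 7; (1|7)=+1, (4|7)=+1; (−1)^{-3·-3·3}·(+1)^-3·(+1)^-3 = -1.
v=47: a=47^0·(≡30), b=47^2·(≡15) mod 47; (30|47)=-1, (15|47)=-1; (−1)^{0·2·23}·(-1)^2·(-1)^0 = +1.
v=13: a=13^1·(≡3), b=13^2·(≡10) mod 13; (3|13)=+1, (10|13)=+1; (−1)^{1·2·6}·(+1)^2·(+1)^1 = +1.
v=5: a=5^3·(≡2), b=5^5·(≡1) mod 5; (2|5)=-1, (1|5)=+1; (−1)^{3·5·2}·(-1)^5·(+1)^3 = -1.
Ram(-1365, 595) = {2, 5, 7, 17}; no ℚ_2-point on the conic.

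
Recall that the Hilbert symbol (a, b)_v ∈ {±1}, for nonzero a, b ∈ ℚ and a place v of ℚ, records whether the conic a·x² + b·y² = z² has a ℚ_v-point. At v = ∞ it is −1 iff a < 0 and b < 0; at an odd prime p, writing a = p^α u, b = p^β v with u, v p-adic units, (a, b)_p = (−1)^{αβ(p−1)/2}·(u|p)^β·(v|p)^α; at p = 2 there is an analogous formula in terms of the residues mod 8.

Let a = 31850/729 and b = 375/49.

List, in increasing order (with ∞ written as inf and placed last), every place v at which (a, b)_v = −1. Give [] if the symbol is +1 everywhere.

(a, b) ≡ (26, 15) mod (ℚ^×)²; places V = {2, 3, 5, 7, 13, ∞}.
(a,b)_13: α=1, u≡6; β=0, v≡5 (mod 13); (6|13)=-1, (5|13)=-1; sign (−1)^0·-1^0·-1^1 = -1.
(a,b)_2: α=1, β=0; u≡5, v≡7 (mod 8); ε(u)ε(v)=0·1, αω(v)=1·0, βω(u)=0·1; sum ≡ 0  ⇒  +1.
(a,b)_3: α=-6, u≡2; β=1, v≡2 (mod 3); (2|3)=-1, (2|3)=-1; sign (−1)^0·-1^1·-1^-6 = -1.
(a,b)_7: α=2, u≡6; β=-2, v≡4 (mod 7); (6|7)=-1, (4|7)=+1; sign (−1)^0·-1^-2·+1^2 = +1.
(a,b)_∞: sgn(26)=+, sgn(15)=+, so +1.
(a,b)_5: α=2, u≡1; β=3, v≡2 (mod 5); (1|5)=+1, (2|5)=-1; sign (−1)^0·+1^3·-1^2 = +1.
(26, 15 / ℚ) ramifies at {3, 13}: a division algebra.

[3, 13]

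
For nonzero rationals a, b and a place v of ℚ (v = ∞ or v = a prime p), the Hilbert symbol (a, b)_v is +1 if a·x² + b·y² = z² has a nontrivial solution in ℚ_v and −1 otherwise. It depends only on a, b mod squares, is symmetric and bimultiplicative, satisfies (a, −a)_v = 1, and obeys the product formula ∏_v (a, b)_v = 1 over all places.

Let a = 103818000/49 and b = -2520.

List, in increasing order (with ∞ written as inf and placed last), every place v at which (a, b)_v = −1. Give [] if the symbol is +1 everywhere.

(a, b) ≡ (2145, -70) mod (ℚ^×)²; places V = {2, 3, 5, 7, 11, 13, ∞}.
(a,b)_7: α=-2, u≡6; β=1, v≡4 (mod 7); (6|7)=-1, (4|7)=+1; sign (−1)^0·-1^1·+1^-2 = -1.
(a,b)_5: α=3, u≡1; β=1, v≡1 (mod 5); (1|5)=+1, (1|5)=+1; sign (−1)^0·+1^1·+1^3 = +1.
(a,b)_2: α=4, β=3; u≡1, v≡5 (mod 8); ε(u)ε(v)=0·0, αω(v)=4·1, βω(u)=3·0; sum ≡ 0  ⇒  +1.
(a,b)_13: α=1, u≡10; β=0, v≡2 (mod 13); (10|13)=+1, (2|13)=-1; sign (−1)^0·+1^0·-1^1 = -1.
(a,b)_∞: sgn(2145)=+, sgn(-70)=−, so +1.
(a,b)_11: α=3, u≡2; β=0, v≡10 (mod 11); (2|11)=-1, (10|11)=-1; sign (−1)^0·-1^0·-1^3 = -1.
(a,b)_3: α=1, u≡1; β=2, v≡2 (mod 3); (1|3)=+1, (2|3)=-1; sign (−1)^0·+1^2·-1^1 = -1.
|Ram(2145, -70)| = 4, even; anisotropic at {3, 7, 11, 13}.

[3, 7, 11, 13]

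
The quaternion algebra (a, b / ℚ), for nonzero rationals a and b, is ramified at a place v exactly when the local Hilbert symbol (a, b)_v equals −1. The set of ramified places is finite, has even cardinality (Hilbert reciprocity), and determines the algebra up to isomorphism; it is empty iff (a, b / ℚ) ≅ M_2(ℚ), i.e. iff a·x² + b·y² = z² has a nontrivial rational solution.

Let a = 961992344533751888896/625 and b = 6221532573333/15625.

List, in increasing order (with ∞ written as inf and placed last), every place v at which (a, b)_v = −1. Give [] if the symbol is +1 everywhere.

(a, b) ≡ (31, 322973) mod (ℚ^×)²; places V = {2, 3, 5, 7, 11, 19, 29, 31, 37, 43, ∞}.
(a,b)_5: α=-4, u≡1; β=-6, v≡3 (mod 5); (1|5)=+1, (3|5)=-1; sign (−1)^0·+1^-6·-1^-4 = +1.
(a,b)_43: α=2, u≡16; β=1, v≡19 (mod 43); (16|43)=+1, (19|43)=-1; sign (−1)^0·+1^1·-1^2 = +1.
(a,b)_11: α=2, u≡1; β=2, v≡8 (mod 11); (1|11)=+1, (8|11)=-1; sign (−1)^0·+1^2·-1^2 = +1.
(a,b)_3: α=0, u≡1; β=2, v≡2 (mod 3); (1|3)=+1, (2|3)=-1; sign (−1)^0·+1^2·-1^0 = +1.
(a,b)_2: α=10, β=0; u≡7, v≡5 (mod 8); ε(u)ε(v)=1·0, αω(v)=10·1, βω(u)=0·0; sum ≡ 0  ⇒  +1.
(a,b)_31: α=1, u≡1; β=0, v≡24 (mod 31); (1|31)=+1, (24|31)=-1; sign (−1)^0·+1^0·-1^1 = -1.
(a,b)_∞: sgn(31)=+, sgn(322973)=+, so +1.
(a,b)_7: α=6, u≡3; β=3, v≡4 (mod 7); (3|7)=-1, (4|7)=+1; sign (−1)^0·-1^3·+1^6 = -1.
(a,b)_37: α=2, u≡5; β=1, v≡34 (mod 37); (5|37)=-1, (34|37)=+1; sign (−1)^0·-1^1·+1^2 = -1.
(a,b)_29: α=2, u≡17; β=1, v≡22 (mod 29); (17|29)=-1, (22|29)=+1; sign (−1)^0·-1^1·+1^2 = -1.
(a,b)_19: α=0, u≡12; β=2, v≡6 (mod 19); (12|19)=-1, (6|19)=+1; sign (−1)^0·-1^2·+1^0 = +1.
|Ram(31, 322973)| = 4, even; anisotropic at {7, 29, 31, 37}.

[7, 29, 31, 37]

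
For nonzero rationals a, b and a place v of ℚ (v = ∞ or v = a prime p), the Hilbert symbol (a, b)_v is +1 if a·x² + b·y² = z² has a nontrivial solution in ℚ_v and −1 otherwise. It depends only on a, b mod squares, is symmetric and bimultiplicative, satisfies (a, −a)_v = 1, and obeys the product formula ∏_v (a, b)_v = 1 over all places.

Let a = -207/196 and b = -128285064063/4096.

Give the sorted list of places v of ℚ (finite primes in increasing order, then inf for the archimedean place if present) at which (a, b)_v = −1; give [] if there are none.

[17, 19, 23, inf]

Mod squares: a ≡ -23, b ≡ -2993887. Check v ∈ {∞, 2, 3, 7, 13, 17, 19, 23, 31}.
v=17: a=17^0·(≡11), b=17^1·(≡4) mod 17; (11|17)=-1, (4|17)=+1; (−1)^{0·1·8}·(-1)^1·(+1)^0 = -1.
v=31: a=31^0·(≡1), b=31^1·(≡10) mod 31; (1|31)=+1, (10|31)=+1; (−1)^{0·1·15}·(+1)^1·(+1)^0 = +1.
v=23: a=23^1·(≡5), b=23^3·(≡20) mod 23; (5|23)=-1, (20|23)=-1; (−1)^{1·3·11}·(-1)^3·(-1)^1 = -1.
v=7: a=7^-2·(≡6), b=7^0·(≡5) mod 7; (6|7)=-1, (5|7)=-1; (−1)^{-2·0·3}·(-1)^0·(-1)^-2 = +1.
v=13: a=13^0·(≡1), b=13^1·(≡9) mod 13; (1|13)=+1, (9|13)=+1; (−1)^{0·1·6}·(+1)^1·(+1)^0 = +1.
v=∞: -23 < 0 and -2993887 < 0  ⇒  (a,b)_∞ = -1.
v=19: a=19^0·(≡13), b=19^1·(≡3) mod 19; (13|19)=-1, (3|19)=-1; (−1)^{0·1·9}·(-1)^1·(-1)^0 = -1.
v=3: a=3^2·(≡1), b=3^4·(≡2) mod 3; (1|3)=+1, (2|3)=-1; (−1)^{2·4·1}·(+1)^4·(-1)^2 = +1.
v=2: v_2(a)=-2, v_2(b)=-12; units ≡ 1, 1 (mod 8); ε·ε+αω+βω = 0·0+-2·0+-12·0 ≡ 0  ⇒  (a,b)_2 = +1.
Ram(-23, -2993887) = {17, 19, 23, ∞}; no ℚ_17-point on the conic.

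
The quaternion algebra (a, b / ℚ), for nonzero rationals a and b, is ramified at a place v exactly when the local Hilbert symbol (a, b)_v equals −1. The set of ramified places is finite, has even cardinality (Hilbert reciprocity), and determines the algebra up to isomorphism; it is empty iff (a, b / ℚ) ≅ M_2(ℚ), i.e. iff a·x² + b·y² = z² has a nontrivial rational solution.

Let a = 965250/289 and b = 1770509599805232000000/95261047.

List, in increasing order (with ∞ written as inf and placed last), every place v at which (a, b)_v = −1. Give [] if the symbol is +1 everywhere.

Mod squares: a ≡ 4290, b ≡ 21. Check v ∈ {∞, 2, 3, 5, 7, 11, 13, 17, 31}.
v=13: a=13^1·(≡11), b=13^4·(≡11) mod 13; (11|13)=-1, (11|13)=-1; (−1)^{1·4·6}·(-1)^4·(-1)^1 = -1.
v=17: a=17^-2·(≡7), b=17^-2·(≡16) mod 17; (7|17)=-1, (16|17)=+1; (−1)^{-2·-2·8}·(-1)^-2·(+1)^-2 = +1.
v=11: a=11^1·(≡1), b=11^6·(≡8) mod 11; (1|11)=+1, (8|11)=-1; (−1)^{1·6·5}·(+1)^6·(-1)^1 = -1.
v=∞: 4290 > 0 and 21 > 0  ⇒  (a,b)_∞ = +1.
v=7: a=7^0·(≡3), b=7^-3·(≡5) mod 7; (3|7)=-1, (5|7)=-1; (−1)^{0·-3·3}·(-1)^-3·(-1)^0 = -1.
v=2: v_2(a)=1, v_2(b)=10; units ≡ 1, 5 (mod 8); ε·ε+αω+βω = 0·0+1·1+10·0 ≡ 1  ⇒  (a,b)_2 = -1.
v=3: a=3^3·(≡2), b=3^7·(≡1) mod 3; (2|3)=-1, (1|3)=+1; (−1)^{3·7·1}·(-1)^7·(+1)^3 = +1.
v=5: a=5^3·(≡3), b=5^6·(≡4) mod 5; (3|5)=-1, (4|5)=+1; (−1)^{3·6·2}·(-1)^6·(+1)^3 = +1.
v=31: a=31^0·(≡22), b=31^-2·(≡3) mod 31; (22|31)=-1, (3|31)=-1; (−1)^{0·-2·15}·(-1)^-2·(-1)^0 = +1.
Ram(4290, 21) = {2, 7, 11, 13}; no ℚ_2-point on the conic.

[2, 7, 11, 13]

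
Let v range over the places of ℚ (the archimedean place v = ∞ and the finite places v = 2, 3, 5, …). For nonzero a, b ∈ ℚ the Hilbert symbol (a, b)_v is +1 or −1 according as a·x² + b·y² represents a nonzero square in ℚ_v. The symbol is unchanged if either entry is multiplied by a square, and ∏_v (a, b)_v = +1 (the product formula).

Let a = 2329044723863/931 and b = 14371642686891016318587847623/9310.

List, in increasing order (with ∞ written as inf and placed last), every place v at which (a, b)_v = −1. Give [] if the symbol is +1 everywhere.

[2, 5, 11, 13]

Mod squares: a ≡ 7733, b ≡ 27170. Check v ∈ {∞, 2, 3, 5, 7, 11, 13, 19, 23, 37}.
v=23: a=23^4·(≡5), b=23^6·(≡10) mod 23; (5|23)=-1, (10|23)=-1; (−1)^{4·6·11}·(-1)^6·(-1)^4 = +1.
v=∞: 7733 > 0 and 27170 > 0  ⇒  (a,b)_∞ = +1.
v=11: a=11^3·(≡7), b=11^9·(≡6) mod 11; (7|11)=-1, (6|11)=-1; (−1)^{3·9·5}·(-1)^9·(-1)^3 = -1.
v=13: a=13^2·(≡6), b=13^5·(≡9) mod 13; (6|13)=-1, (9|13)=+1; (−1)^{2·5·6}·(-1)^5·(+1)^2 = -1.
v=2: v_2(a)=0, v_2(b)=-1; units ≡ 5, 1 (mod 8); ε·ε+αω+βω = 0·0+0·0+-1·1 ≡ 1  ⇒  (a,b)_2 = -1.
v=37: a=37^1·(≡2), b=37^2·(≡1) mod 37; (2|37)=-1, (1|37)=+1; (−1)^{1·2·18}·(-1)^2·(+1)^1 = +1.
v=7: a=7^-2·(≡5), b=7^-2·(≡5) mod 7; (5|7)=-1, (5|7)=-1; (−1)^{-2·-2·3}·(-1)^-2·(-1)^-2 = +1.
v=19: a=19^-1·(≡12), b=19^-1·(≡7) mod 19; (12|19)=-1, (7|19)=+1; (−1)^{-1·-1·9}·(-1)^-1·(+1)^-1 = +1.
v=5: a=5^0·(≡3), b=5^-1·(≡4) mod 5; (3|5)=-1, (4|5)=+1; (−1)^{0·-1·2}·(-1)^-1·(+1)^0 = -1.
v=3: a=3^0·(≡2), b=3^4·(≡2) mod 3; (2|3)=-1, (2|3)=-1; (−1)^{0·4·1}·(-1)^4·(-1)^0 = +1.
Ram(7733, 27170) = {2, 5, 11, 13}; no ℚ_2-point on the conic.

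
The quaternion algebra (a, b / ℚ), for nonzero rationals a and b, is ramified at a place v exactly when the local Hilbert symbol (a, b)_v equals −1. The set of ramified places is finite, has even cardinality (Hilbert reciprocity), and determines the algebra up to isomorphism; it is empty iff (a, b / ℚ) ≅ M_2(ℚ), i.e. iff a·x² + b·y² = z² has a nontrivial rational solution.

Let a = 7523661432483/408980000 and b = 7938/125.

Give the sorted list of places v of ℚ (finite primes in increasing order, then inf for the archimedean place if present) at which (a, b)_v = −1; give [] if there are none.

[]

(a, b) ≡ (6, 10) mod (ℚ^×)²; places V = {2, 3, 5, 7, 11, 13, 19, ∞}.
(a,b)_∞: sgn(6)=+, sgn(10)=+, so +1.
(a,b)_13: α=-2, u≡6; β=0, v≡1 (mod 13); (6|13)=-1, (1|13)=+1; sign (−1)^0·-1^0·+1^-2 = +1.
(a,b)_19: α=2, u≡16; β=0, v≡10 (mod 19); (16|19)=+1, (10|19)=-1; sign (−1)^0·+1^0·-1^2 = +1.
(a,b)_11: α=-2, u≡8; β=0, v≡10 (mod 11); (8|11)=-1, (10|11)=-1; sign (−1)^0·-1^0·-1^-2 = +1.
(a,b)_5: α=-4, u≡1; β=-3, v≡3 (mod 5); (1|5)=+1, (3|5)=-1; sign (−1)^0·+1^-3·-1^-4 = +1.
(a,b)_3: α=11, u≡2; β=4, v≡1 (mod 3); (2|3)=-1, (1|3)=+1; sign (−1)^0·-1^4·+1^11 = +1.
(a,b)_7: α=6, u≡3; β=2, v≡6 (mod 7); (3|7)=-1, (6|7)=-1; sign (−1)^0·-1^2·-1^6 = +1.
(a,b)_2: α=-5, β=1; u≡3, v≡5 (mod 8); ε(u)ε(v)=1·0, αω(v)=-5·1, βω(u)=1·1; sum ≡ 0  ⇒  +1.
Every local symbol is +1, so the conic 6·x² + 10·y² = z² has ℚ_v-points for all v and hence a ℚ-point; (a, b / ℚ) ≅ M_2(ℚ).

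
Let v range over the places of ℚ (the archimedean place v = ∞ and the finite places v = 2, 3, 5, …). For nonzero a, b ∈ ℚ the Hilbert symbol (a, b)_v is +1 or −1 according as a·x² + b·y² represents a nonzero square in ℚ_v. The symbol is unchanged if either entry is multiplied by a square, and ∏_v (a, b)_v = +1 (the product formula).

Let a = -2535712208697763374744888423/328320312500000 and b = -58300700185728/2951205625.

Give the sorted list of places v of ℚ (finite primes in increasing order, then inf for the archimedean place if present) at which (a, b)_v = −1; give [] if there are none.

(a, b) ≡ (-2926, -418) mod (ℚ^×)²; places V = {2, 3, 5, 7, 11, 13, 19, 23, 41, 53, ∞}.
(a,b)_41: α=-2, u≡24; β=-2, v≡1 (mod 41); (24|41)=-1, (1|41)=+1; sign (−1)^0·-1^-2·+1^-2 = +1.
(a,b)_11: α=3, u≡5; β=1, v≡2 (mod 11); (5|11)=+1, (2|11)=-1; sign (−1)^1·+1^1·-1^3 = +1.
(a,b)_13: α=6, u≡4; β=2, v≡11 (mod 13); (4|13)=+1, (11|13)=-1; sign (−1)^0·+1^2·-1^6 = +1.
(a,b)_3: α=16, u≡2; β=6, v≡2 (mod 3); (2|3)=-1, (2|3)=-1; sign (−1)^0·-1^6·-1^16 = +1.
(a,b)_53: α=0, u≡36; β=-2, v≡40 (mod 53); (36|53)=+1, (40|53)=+1; sign (−1)^0·+1^-2·+1^0 = +1.
(a,b)_19: α=5, u≡4; β=3, v≡5 (mod 19); (4|19)=+1, (5|19)=+1; sign (−1)^1·+1^3·+1^5 = -1.
(a,b)_7: α=1, u≡4; β=2, v≡2 (mod 7); (4|7)=+1, (2|7)=+1; sign (−1)^0·+1^2·+1^1 = +1.
(a,b)_23: α=2, u≡8; β=0, v≡14 (mod 23); (8|23)=+1, (14|23)=-1; sign (−1)^0·+1^0·-1^2 = +1.
(a,b)_5: α=-14, u≡1; β=-4, v≡3 (mod 5); (1|5)=+1, (3|5)=-1; sign (−1)^0·+1^-4·-1^-14 = +1.
(a,b)_∞: sgn(-2926)=−, sgn(-418)=−, so -1.
(a,b)_2: α=-5, β=7; u≡1, v≡7 (mod 8); ε(u)ε(v)=0·1, αω(v)=-5·0, βω(u)=7·0; sum ≡ 0  ⇒  +1.
|Ram(-2926, -418)| = 2, even; anisotropic at {19, ∞}.

[19, inf]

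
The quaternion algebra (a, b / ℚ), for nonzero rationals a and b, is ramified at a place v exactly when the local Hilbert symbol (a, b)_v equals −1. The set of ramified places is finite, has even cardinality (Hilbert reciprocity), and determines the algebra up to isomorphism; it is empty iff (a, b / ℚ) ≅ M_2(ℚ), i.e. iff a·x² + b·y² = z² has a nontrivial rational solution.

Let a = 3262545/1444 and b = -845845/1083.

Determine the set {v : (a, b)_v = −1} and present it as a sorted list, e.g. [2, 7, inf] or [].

Mod squares: a ≡ 2145, b ≡ -15015. Check v ∈ {∞, 2, 3, 5, 7, 11, 13, 19}.
v=13: a=13^3·(≡3), b=13^3·(≡11) mod 13; (3|13)=+1, (11|13)=-1; (−1)^{3·3·6}·(+1)^3·(-1)^3 = -1.
v=7: a=7^0·(≡3), b=7^1·(≡4) mod 7; (3|7)=-1, (4|7)=+1; (−1)^{0·1·3}·(-1)^1·(+1)^0 = -1.
v=5: a=5^1·(≡1), b=5^1·(≡2) mod 5; (1|5)=+1, (2|5)=-1; (−1)^{1·1·2}·(+1)^1·(-1)^1 = -1.
v=19: a=19^-2·(≡9), b=19^-2·(≡18) mod 19; (9|19)=+1, (18|19)=-1; (−1)^{-2·-2·9}·(+1)^-2·(-1)^-2 = +1.
v=3: a=3^3·(≡1), b=3^-1·(≡2) mod 3; (1|3)=+1, (2|3)=-1; (−1)^{3·-1·1}·(+1)^-1·(-1)^3 = +1.
v=11: a=11^1·(≡8), b=11^1·(≡10) mod 11; (8|11)=-1, (10|11)=-1; (−1)^{1·1·5}·(-1)^1·(-1)^1 = -1.
v=∞: 2145 > 0 and -15015 < 0  ⇒  (a,b)_∞ = +1.
v=2: v_2(a)=-2, v_2(b)=0; units ≡ 1, 1 (mod 8); ε·ε+αω+βω = 0·0+-2·0+0·0 ≡ 0  ⇒  (a,b)_2 = +1.
|Ram(2145, -15015)| = 4, even; anisotropic at {5, 7, 11, 13}.

[5, 7, 11, 13]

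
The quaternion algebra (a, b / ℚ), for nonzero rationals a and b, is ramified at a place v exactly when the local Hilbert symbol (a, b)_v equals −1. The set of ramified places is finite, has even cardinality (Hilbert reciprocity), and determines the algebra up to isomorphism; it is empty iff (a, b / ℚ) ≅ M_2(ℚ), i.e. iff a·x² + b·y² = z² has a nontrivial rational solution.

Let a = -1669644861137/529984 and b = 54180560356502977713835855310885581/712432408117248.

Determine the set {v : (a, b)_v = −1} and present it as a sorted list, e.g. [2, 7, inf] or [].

(a, b) ≡ (-473, 2152623) mod (ℚ^×)²; places V = {2, 3, 7, 11, 13, 19, 37, 41, 43, 53, 59, ∞}.
(a,b)_59: α=2, u≡33; β=6, v≡32 (mod 59); (33|59)=-1, (32|59)=-1; sign (−1)^0·-1^6·-1^2 = +1.
(a,b)_11: α=1, u≡1; β=3, v≡1 (mod 11); (1|11)=+1, (1|11)=+1; sign (−1)^1·+1^3·+1^1 = -1.
(a,b)_41: α=0, u≡26; β=1, v≡9 (mod 41); (26|41)=-1, (9|41)=+1; sign (−1)^0·-1^1·+1^0 = -1.
(a,b)_53: α=2, u≡37; β=6, v≡13 (mod 53); (37|53)=+1, (13|53)=+1; sign (−1)^0·+1^6·+1^2 = +1.
(a,b)_2: α=-6, β=-14; u≡7, v≡7 (mod 8); ε(u)ε(v)=1·1, αω(v)=-6·0, βω(u)=-14·0; sum ≡ 1  ⇒  -1.
(a,b)_∞: sgn(-473)=−, sgn(2152623)=+, so +1.
(a,b)_19: α=2, u≡12; β=2, v≡18 (mod 19); (12|19)=-1, (18|19)=-1; sign (−1)^0·-1^2·-1^2 = +1.
(a,b)_7: α=-2, u≡6; β=-6, v≡4 (mod 7); (6|7)=-1, (4|7)=+1; sign (−1)^0·-1^-6·+1^-2 = +1.
(a,b)_3: α=0, u≡1; β=-7, v≡1 (mod 3); (1|3)=+1, (1|3)=+1; sign (−1)^0·+1^-7·+1^0 = +1.
(a,b)_37: α=0, u≡23; β=1, v≡17 (mod 37); (23|37)=-1, (17|37)=-1; sign (−1)^0·-1^1·-1^0 = -1.
(a,b)_43: α=1, u≡18; β=3, v≡40 (mod 43); (18|43)=-1, (40|43)=+1; sign (−1)^1·-1^3·+1^1 = +1.
(a,b)_13: α=-2, u≡11; β=-2, v≡8 (mod 13); (11|13)=-1, (8|13)=-1; sign (−1)^0·-1^-2·-1^-2 = +1.
Ram(-473, 2152623) = {2, 11, 37, 41}; no ℚ_2-point on the conic.

[2, 11, 37, 41]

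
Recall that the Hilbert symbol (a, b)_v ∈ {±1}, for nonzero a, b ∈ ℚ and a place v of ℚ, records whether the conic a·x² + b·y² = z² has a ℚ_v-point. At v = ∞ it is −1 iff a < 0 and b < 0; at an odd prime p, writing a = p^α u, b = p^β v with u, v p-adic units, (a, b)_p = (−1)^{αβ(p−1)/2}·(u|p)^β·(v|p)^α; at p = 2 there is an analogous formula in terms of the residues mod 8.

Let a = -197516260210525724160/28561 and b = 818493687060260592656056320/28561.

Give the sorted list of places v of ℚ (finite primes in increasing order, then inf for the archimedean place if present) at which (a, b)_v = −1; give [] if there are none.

(a, b) ≡ (-17710, 10005) mod (ℚ^×)²; places V = {2, 3, 5, 7, 11, 13, 19, 23, 29, ∞}.
(a,b)_11: α=7, u≡8; β=4, v≡6 (mod 11); (8|11)=-1, (6|11)=-1; sign (−1)^0·-1^4·-1^7 = -1.
(a,b)_5: α=1, u≡3; β=1, v≡4 (mod 5); (3|5)=-1, (4|5)=+1; sign (−1)^0·-1^1·+1^1 = -1.
(a,b)_2: α=9, β=18; u≡1, v≡5 (mod 8); ε(u)ε(v)=0·0, αω(v)=9·1, βω(u)=18·0; sum ≡ 1  ⇒  -1.
(a,b)_7: α=1, u≡4; β=4, v≡1 (mod 7); (4|7)=+1, (1|7)=+1; sign (−1)^0·+1^4·+1^1 = +1.
(a,b)_23: α=1, u≡9; β=1, v≡5 (mod 23); (9|23)=+1, (5|23)=-1; sign (−1)^1·+1^1·-1^1 = +1.
(a,b)_3: α=4, u≡2; β=5, v≡2 (mod 3); (2|3)=-1, (2|3)=-1; sign (−1)^0·-1^5·-1^4 = -1.
(a,b)_∞: sgn(-17710)=−, sgn(10005)=+, so +1.
(a,b)_19: α=2, u≡11; β=4, v≡7 (mod 19); (11|19)=+1, (7|19)=+1; sign (−1)^0·+1^4·+1^2 = +1.
(a,b)_29: α=2, u≡5; β=3, v≡2 (mod 29); (5|29)=+1, (2|29)=-1; sign (−1)^0·+1^3·-1^2 = +1.
(a,b)_13: α=-4, u≡9; β=-4, v≡6 (mod 13); (9|13)=+1, (6|13)=-1; sign (−1)^0·+1^-4·-1^-4 = +1.
|Ram(-17710, 10005)| = 4, even; anisotropic at {2, 3, 5, 11}.

[2, 3, 5, 11]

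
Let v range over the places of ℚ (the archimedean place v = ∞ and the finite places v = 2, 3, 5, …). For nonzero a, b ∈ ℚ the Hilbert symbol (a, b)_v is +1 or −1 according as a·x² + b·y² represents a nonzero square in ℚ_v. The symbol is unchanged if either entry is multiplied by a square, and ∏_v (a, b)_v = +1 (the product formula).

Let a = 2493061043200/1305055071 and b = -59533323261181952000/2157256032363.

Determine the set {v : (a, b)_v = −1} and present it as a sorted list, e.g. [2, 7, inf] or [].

Mod squares: a ≡ 7163, b ≡ -15. Check v ∈ {∞, 2, 3, 5, 7, 13, 17, 19, 23, 29}.
v=7: a=7^2·(≡4), b=7^4·(≡5) mod 7; (4|7)=+1, (5|7)=-1; (−1)^{2·4·3}·(+1)^4·(-1)^2 = +1.
v=2: v_2(a)=10, v_2(b)=22; units ≡ 3, 1 (mod 8); ε·ε+αω+βω = 1·0+10·0+22·1 ≡ 0  ⇒  (a,b)_2 = +1.
v=13: a=13^1·(≡7), b=13^2·(≡8) mod 13; (7|13)=-1, (8|13)=-1; (−1)^{1·2·6}·(-1)^2·(-1)^1 = -1.
v=∞: 7163 > 0 and -15 < 0  ⇒  (a,b)_∞ = +1.
v=29: a=29^-1·(≡15), b=29^-2·(≡21) mod 29; (15|29)=-1, (21|29)=-1; (−1)^{-1·-2·14}·(-1)^-2·(-1)^-1 = -1.
v=23: a=23^2·(≡17), b=23^4·(≡9) mod 23; (17|23)=-1, (9|23)=+1; (−1)^{2·4·11}·(-1)^4·(+1)^2 = +1.
v=5: a=5^2·(≡3), b=5^3·(≡3) mod 5; (3|5)=-1, (3|5)=-1; (−1)^{2·3·2}·(-1)^3·(-1)^2 = -1.
v=19: a=19^-3·(≡5), b=19^-4·(≡7) mod 19; (5|19)=+1, (7|19)=+1; (−1)^{-3·-4·9}·(+1)^-4·(+1)^-3 = +1.
v=17: a=17^2·(≡6), b=17^0·(≡1) mod 17; (6|17)=-1, (1|17)=+1; (−1)^{2·0·8}·(-1)^0·(+1)^2 = +1.
v=3: a=3^-8·(≡2), b=3^-9·(≡1) mod 3; (2|3)=-1, (1|3)=+1; (−1)^{-8·-9·1}·(-1)^-9·(+1)^-8 = -1.
|Ram(7163, -15)| = 4, even; anisotropic at {3, 5, 13, 29}.

[3, 5, 13, 29]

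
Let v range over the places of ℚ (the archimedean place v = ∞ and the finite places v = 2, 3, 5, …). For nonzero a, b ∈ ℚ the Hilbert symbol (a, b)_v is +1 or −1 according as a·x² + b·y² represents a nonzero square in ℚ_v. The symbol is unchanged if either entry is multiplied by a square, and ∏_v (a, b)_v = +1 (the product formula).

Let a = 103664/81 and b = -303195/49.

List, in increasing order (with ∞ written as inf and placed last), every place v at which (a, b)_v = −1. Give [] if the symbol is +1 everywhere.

(a, b) ≡ (6479, -303195) mod (ℚ^×)²; places V = {2, 3, 5, 7, 11, 17, 19, 29, 31, 41, ∞}.
(a,b)_29: α=0, u≡26; β=1, v≡21 (mod 29); (26|29)=-1, (21|29)=-1; sign (−1)^0·-1^1·-1^0 = -1.
(a,b)_7: α=0, u≡2; β=-2, v≡3 (mod 7); (2|7)=+1, (3|7)=-1; sign (−1)^0·+1^-2·-1^0 = +1.
(a,b)_31: α=1, u≡21; β=0, v≡25 (mod 31); (21|31)=-1, (25|31)=+1; sign (−1)^0·-1^0·+1^1 = +1.
(a,b)_19: α=1, u≡12; β=0, v≡11 (mod 19); (12|19)=-1, (11|19)=+1; sign (−1)^0·-1^0·+1^1 = +1.
(a,b)_11: α=1, u≡2; β=0, v≡4 (mod 11); (2|11)=-1, (4|11)=+1; sign (−1)^0·-1^0·+1^1 = +1.
(a,b)_5: α=0, u≡4; β=1, v≡4 (mod 5); (4|5)=+1, (4|5)=+1; sign (−1)^0·+1^1·+1^0 = +1.
(a,b)_41: α=0, u≡25; β=1, v≡34 (mod 41); (25|41)=+1, (34|41)=-1; sign (−1)^0·+1^1·-1^0 = +1.
(a,b)_17: α=0, u≡9; β=1, v≡1 (mod 17); (9|17)=+1, (1|17)=+1; sign (−1)^0·+1^1·+1^0 = +1.
(a,b)_3: α=-4, u≡2; β=1, v≡2 (mod 3); (2|3)=-1, (2|3)=-1; sign (−1)^0·-1^1·-1^-4 = -1.
(a,b)_∞: sgn(6479)=+, sgn(-303195)=−, so +1.
(a,b)_2: α=4, β=0; u≡7, v≡5 (mod 8); ε(u)ε(v)=1·0, αω(v)=4·1, βω(u)=0·0; sum ≡ 0  ⇒  +1.
(6479, -303195 / ℚ) ramifies at {3, 29}: a division algebra.

[3, 29]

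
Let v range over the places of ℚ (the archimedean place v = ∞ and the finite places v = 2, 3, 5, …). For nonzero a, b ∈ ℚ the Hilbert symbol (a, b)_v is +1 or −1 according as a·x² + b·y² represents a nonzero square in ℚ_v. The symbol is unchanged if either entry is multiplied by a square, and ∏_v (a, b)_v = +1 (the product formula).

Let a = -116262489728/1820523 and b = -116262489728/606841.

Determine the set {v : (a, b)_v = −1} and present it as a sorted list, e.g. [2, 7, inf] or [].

[2, 11, 17, inf]

Mod squares: a ≡ -7854, b ≡ -2618. Check v ∈ {∞, 2, 3, 7, 11, 17, 19, 41}.
v=41: a=41^-2·(≡2), b=41^-2·(≡6) mod 41; (2|41)=+1, (6|41)=-1; (−1)^{-2·-2·20}·(+1)^-2·(-1)^-2 = +1.
v=17: a=17^3·(≡5), b=17^3·(≡15) mod 17; (5|17)=-1, (15|17)=+1; (−1)^{3·3·8}·(-1)^3·(+1)^3 = -1.
v=2: v_2(a)=7, v_2(b)=7; units ≡ 1, 3 (mod 8); ε·ε+αω+βω = 0·1+7·1+7·0 ≡ 1  ⇒  (a,b)_2 = -1.
v=3: a=3^-1·(≡1), b=3^0·(≡1) mod 3; (1|3)=+1, (1|3)=+1; (−1)^{-1·0·1}·(+1)^0·(+1)^-1 = +1.
v=11: a=11^1·(≡5), b=11^1·(≡4) mod 11; (5|11)=+1, (4|11)=+1; (−1)^{1·1·5}·(+1)^1·(+1)^1 = -1.
v=7: a=7^5·(≡3), b=7^5·(≡2) mod 7; (3|7)=-1, (2|7)=+1; (−1)^{5·5·3}·(-1)^5·(+1)^5 = +1.
v=∞: -7854 < 0 and -2618 < 0  ⇒  (a,b)_∞ = -1.
v=19: a=19^-2·(≡3), b=19^-2·(≡9) mod 19; (3|19)=-1, (9|19)=+1; (−1)^{-2·-2·9}·(-1)^-2·(+1)^-2 = +1.
Ram(-7854, -2618) = {2, 11, 17, ∞}; no ℚ_2-point on the conic.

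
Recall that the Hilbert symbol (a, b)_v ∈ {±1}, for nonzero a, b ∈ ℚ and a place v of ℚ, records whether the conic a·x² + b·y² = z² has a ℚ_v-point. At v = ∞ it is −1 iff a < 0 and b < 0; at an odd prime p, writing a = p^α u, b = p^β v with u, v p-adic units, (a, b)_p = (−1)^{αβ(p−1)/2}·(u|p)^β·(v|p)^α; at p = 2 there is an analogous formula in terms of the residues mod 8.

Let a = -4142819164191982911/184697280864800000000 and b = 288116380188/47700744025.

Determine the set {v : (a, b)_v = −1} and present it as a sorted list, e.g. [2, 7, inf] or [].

[7, 13]

Mod squares: a ≡ -78, b ≡ 7. Check v ∈ {∞, 2, 3, 5, 7, 11, 13, 17, 19}.
v=7: a=7^2·(≡6), b=7^1·(≡4) mod 7; (6|7)=-1, (4|7)=+1; (−1)^{2·1·3}·(-1)^1·(+1)^2 = -1.
v=13: a=13^3·(≡11), b=13^2·(≡8) mod 13; (11|13)=-1, (8|13)=-1; (−1)^{3·2·6}·(-1)^2·(-1)^3 = -1.
v=11: a=11^-6·(≡10), b=11^-4·(≡10) mod 11; (10|11)=-1, (10|11)=-1; (−1)^{-6·-4·5}·(-1)^-4·(-1)^-6 = +1.
v=∞: -78 < 0 and 7 > 0  ⇒  (a,b)_∞ = +1.
v=17: a=17^6·(≡10), b=17^4·(≡11) mod 17; (10|17)=-1, (11|17)=-1; (−1)^{6·4·8}·(-1)^4·(-1)^6 = +1.
v=2: v_2(a)=-11, v_2(b)=2; units ≡ 1, 7 (mod 8); ε·ε+αω+βω = 0·1+-11·0+2·0 ≡ 0  ⇒  (a,b)_2 = +1.
v=3: a=3^13·(≡1), b=3^6·(≡1) mod 3; (1|3)=+1, (1|3)=+1; (−1)^{13·6·1}·(+1)^6·(+1)^13 = +1.
v=19: a=19^-4·(≡1), b=19^-4·(≡4) mod 19; (1|19)=+1, (4|19)=+1; (−1)^{-4·-4·9}·(+1)^-4·(+1)^-4 = +1.
v=5: a=5^-8·(≡3), b=5^-2·(≡3) mod 5; (3|5)=-1, (3|5)=-1; (−1)^{-8·-2·2}·(-1)^-2·(-1)^-8 = +1.
Ram(-78, 7) = {7, 13}; no ℚ_7-point on the conic.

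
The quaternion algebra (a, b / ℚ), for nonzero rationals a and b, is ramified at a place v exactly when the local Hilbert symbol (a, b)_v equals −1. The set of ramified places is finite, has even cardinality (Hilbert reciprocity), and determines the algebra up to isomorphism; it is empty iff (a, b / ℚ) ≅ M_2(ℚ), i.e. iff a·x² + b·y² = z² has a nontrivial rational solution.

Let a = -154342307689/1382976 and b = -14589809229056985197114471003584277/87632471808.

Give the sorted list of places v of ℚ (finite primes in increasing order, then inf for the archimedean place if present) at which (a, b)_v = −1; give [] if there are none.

[11, 29, 53, inf]

(a, b) ≡ (-91815769, -3668819) mod (ℚ^×)²; places V = {2, 3, 7, 11, 23, 29, 31, 37, 41, 47, 53, ∞}.
(a,b)_23: α=0, u≡13; β=2, v≡9 (mod 23); (13|23)=+1, (9|23)=+1; sign (−1)^0·+1^2·+1^0 = +1.
(a,b)_31: α=1, u≡13; β=3, v≡16 (mod 31); (13|31)=-1, (16|31)=+1; sign (−1)^1·-1^3·+1^1 = +1.
(a,b)_3: α=-2, u≡2; β=-6, v≡1 (mod 3); (2|3)=-1, (1|3)=+1; sign (−1)^0·-1^-6·+1^-2 = +1.
(a,b)_∞: sgn(-91815769)=−, sgn(-3668819)=−, so -1.
(a,b)_37: α=0, u≡16; β=-2, v≡12 (mod 37); (16|37)=+1, (12|37)=+1; sign (−1)^0·+1^-2·+1^0 = +1.
(a,b)_29: α=1, u≡26; β=3, v≡1 (mod 29); (26|29)=-1, (1|29)=+1; sign (−1)^0·-1^3·+1^1 = -1.
(a,b)_2: α=-6, β=-8; u≡7, v≡5 (mod 8); ε(u)ε(v)=1·0, αω(v)=-6·1, βω(u)=-8·0; sum ≡ 0  ⇒  +1.
(a,b)_7: α=-4, u≡2; β=-3, v≡2 (mod 7); (2|7)=+1, (2|7)=+1; sign (−1)^0·+1^-3·+1^-4 = +1.
(a,b)_11: α=0, u≡2; β=1, v≡2 (mod 11); (2|11)=-1, (2|11)=-1; sign (−1)^0·-1^1·-1^0 = -1.
(a,b)_41: α=3, u≡35; β=6, v≡39 (mod 41); (35|41)=-1, (39|41)=+1; sign (−1)^0·-1^6·+1^3 = +1.
(a,b)_53: α=1, u≡42; β=3, v≡35 (mod 53); (42|53)=+1, (35|53)=-1; sign (−1)^0·+1^3·-1^1 = -1.
(a,b)_47: α=1, u≡21; β=4, v≡21 (mod 47); (21|47)=+1, (21|47)=+1; sign (−1)^0·+1^4·+1^1 = +1.
Ram(-91815769, -3668819) = {11, 29, 53, ∞}; no ℚ_11-point on the conic.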